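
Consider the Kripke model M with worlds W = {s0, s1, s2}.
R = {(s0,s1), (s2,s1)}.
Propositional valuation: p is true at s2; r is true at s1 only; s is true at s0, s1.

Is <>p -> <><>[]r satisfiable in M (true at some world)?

Yes

Recall that []ψ holds at a world iff ψ holds at every accessible world, and <>ψ holds iff ψ holds at some accessible world.
Let φ = <>p -> <><>[]r. Evaluate φ at each world:
  s0 (successors {s1}): φ is true.
  s1 (successors ∅): φ is true.
  s2 (successors {s1}): φ is true.
Detail at s0 (witness):
  At s0: <>p is false, <><>[]r is false, so <>p -> <><>[]r is true.
    At s0: <>p requires p at some successor in {s1}.
      At s1: p is false.
    So <>p is false at s0.
    At s0: <><>[]r requires <>[]r at some successor in {s1}.
      At s1: <>[]r is false.
    So <><>[]r is false at s0.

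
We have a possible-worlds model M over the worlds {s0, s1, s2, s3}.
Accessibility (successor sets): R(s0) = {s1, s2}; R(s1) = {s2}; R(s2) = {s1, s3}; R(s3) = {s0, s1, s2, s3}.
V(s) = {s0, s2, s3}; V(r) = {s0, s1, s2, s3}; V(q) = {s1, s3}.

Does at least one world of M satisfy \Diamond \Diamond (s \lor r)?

Yes

Let φ = \Diamond \Diamond (s \lor r). Evaluate φ at each world:
  s0 (successors {s1, s2}): φ is true.
  s1 (successors {s2}): φ is true.
  s2 (successors {s1, s3}): φ is true.
  s3 (successors {s0, s1, s2, s3}): φ is true.
Detail at s0 (witness):
  At s0: \Diamond \Diamond (s \lor r) requires \Diamond (s \lor r) at some successor in {s1, s2}.
    \Diamond (s \lor r) holds at s1, so \Diamond \Diamond (s \lor r) is true at s0.
      At s1: \Diamond (s \lor r) requires s \lor r at some successor in {s2}.
        s \lor r holds at s2, so \Diamond (s \lor r) is true at s1.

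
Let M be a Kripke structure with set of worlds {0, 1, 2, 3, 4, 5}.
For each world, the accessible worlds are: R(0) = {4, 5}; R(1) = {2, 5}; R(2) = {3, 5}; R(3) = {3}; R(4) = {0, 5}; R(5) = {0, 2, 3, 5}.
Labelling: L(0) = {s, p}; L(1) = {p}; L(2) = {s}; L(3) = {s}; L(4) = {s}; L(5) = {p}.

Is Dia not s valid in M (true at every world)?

Let φ = Dia not s. Evaluate φ at each world:
  0 (successors {4, 5}): φ is true.
  1 (successors {2, 5}): φ is true.
  2 (successors {3, 5}): φ is true.
  3 (successors {3}): φ is false.
  4 (successors {0, 5}): φ is true.
  5 (successors {0, 2, 3, 5}): φ is true.
Detail at 3 (counterexample):
  At 3: Dia not s requires not s at some successor in {3}.
    At 3: not s is false.
  So Dia not s is false at 3.

No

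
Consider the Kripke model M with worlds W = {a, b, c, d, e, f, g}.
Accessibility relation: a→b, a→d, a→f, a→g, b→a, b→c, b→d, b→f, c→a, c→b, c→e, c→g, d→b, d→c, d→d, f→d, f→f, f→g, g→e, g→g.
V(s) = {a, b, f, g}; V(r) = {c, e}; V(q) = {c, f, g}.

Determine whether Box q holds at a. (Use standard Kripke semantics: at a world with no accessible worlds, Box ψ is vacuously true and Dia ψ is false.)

At a: Box q requires q at every successor {b, d, f, g}.
  q fails at b, so Box q is false at a.

No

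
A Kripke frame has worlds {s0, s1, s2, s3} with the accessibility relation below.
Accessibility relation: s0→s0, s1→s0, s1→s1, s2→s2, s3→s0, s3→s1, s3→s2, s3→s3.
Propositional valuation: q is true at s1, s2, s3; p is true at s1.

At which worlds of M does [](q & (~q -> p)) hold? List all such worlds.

s2

Let φ = [](q & (~q -> p)). Evaluate φ at each world:
  s0 (successors {s0}): φ is false.
  s1 (successors {s0, s1}): φ is false.
  s2 (successors {s2}): φ is true.
  s3 (successors {s0, s1, s2, s3}): φ is false.
For instance, at s2:
  At s2: [](q & (~q -> p)) requires q & (~q -> p) at every successor {s2}.
    At s2: q & (~q -> p) is true.
  So [](q & (~q -> p)) is true at s2.
Satisfying worlds: {s2}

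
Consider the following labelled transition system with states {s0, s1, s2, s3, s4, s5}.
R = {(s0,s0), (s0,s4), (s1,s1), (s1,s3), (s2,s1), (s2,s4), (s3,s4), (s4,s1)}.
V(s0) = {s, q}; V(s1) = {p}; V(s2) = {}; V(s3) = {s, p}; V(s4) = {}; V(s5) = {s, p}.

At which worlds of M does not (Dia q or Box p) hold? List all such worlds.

s2, s3

Let φ = not (Dia q or Box p). Evaluate φ at each world:
  s0 (successors {s0, s4}): φ is false.
  s1 (successors {s1, s3}): φ is false.
  s2 (successors {s1, s4}): φ is true.
  s3 (successors {s4}): φ is true.
  s4 (successors {s1}): φ is false.
  s5 (successors ∅): φ is false.
For instance, at s1:
  At s1: Dia q or Box p is true, so not (Dia q or Box p) is false.
    At s1: Dia q is false, Box p is true, so Dia q or Box p is true.
      At s1: Dia q requires q at some successor in {s1, s3}.
        At s1: q is false.
        At s3: q is false.
      So Dia q is false at s1.
      At s1: Box p requires p at every successor {s1, s3}.
        At s1: p is true.
        At s3: p is true.
      So Box p is true at s1.
Satisfying worlds: {s2, s3}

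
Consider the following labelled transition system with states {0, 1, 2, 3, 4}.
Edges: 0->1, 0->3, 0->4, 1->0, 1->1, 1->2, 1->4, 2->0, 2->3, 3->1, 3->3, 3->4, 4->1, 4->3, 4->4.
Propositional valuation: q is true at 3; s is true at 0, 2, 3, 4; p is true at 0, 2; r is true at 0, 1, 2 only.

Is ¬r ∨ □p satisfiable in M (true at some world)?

Let φ = ¬r ∨ □p. Evaluate φ at each world:
  0 (successors {1, 3, 4}): φ is false.
  1 (successors {0, 1, 2, 4}): φ is false.
  2 (successors {0, 3}): φ is false.
  3 (successors {1, 3, 4}): φ is true.
  4 (successors {1, 3, 4}): φ is true.
Detail at 3 (witness):
  At 3: ¬r is true, □p is false, so ¬r ∨ □p is true.
    At 3: □p requires p at every successor {1, 3, 4}.
      p fails at 1, so □p is false at 3.

Yes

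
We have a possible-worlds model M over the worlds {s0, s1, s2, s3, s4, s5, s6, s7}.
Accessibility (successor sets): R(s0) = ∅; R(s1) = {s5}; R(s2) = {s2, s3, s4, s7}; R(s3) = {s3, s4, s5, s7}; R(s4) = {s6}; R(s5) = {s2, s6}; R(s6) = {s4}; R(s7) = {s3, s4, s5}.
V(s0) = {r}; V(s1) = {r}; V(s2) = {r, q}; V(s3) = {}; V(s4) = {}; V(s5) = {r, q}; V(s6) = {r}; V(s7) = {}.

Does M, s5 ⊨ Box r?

Yes

At s5: Box r requires r at every successor {s2, s6}.
  At s2: r is true.
  At s6: r is true.
So Box r is true at s5.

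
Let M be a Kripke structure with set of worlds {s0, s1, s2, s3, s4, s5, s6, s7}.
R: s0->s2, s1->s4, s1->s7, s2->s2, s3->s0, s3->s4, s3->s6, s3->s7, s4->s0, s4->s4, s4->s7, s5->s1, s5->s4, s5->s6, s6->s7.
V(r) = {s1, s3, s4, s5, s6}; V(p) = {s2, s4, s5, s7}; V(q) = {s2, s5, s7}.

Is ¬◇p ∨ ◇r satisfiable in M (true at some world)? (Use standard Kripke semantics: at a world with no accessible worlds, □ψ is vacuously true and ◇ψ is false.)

Yes

Recall that ◇ψ holds at a world iff ψ holds at some accessible world.
Let φ = ¬◇p ∨ ◇r. Evaluate φ at each world:
  s0 (successors {s2}): φ is false.
  s1 (successors {s4, s7}): φ is true.
  s2 (successors {s2}): φ is false.
  s3 (successors {s0, s4, s6, s7}): φ is true.
  s4 (successors {s0, s4, s7}): φ is true.
  s5 (successors {s1, s4, s6}): φ is true.
  s6 (successors {s7}): φ is false.
  s7 (successors ∅): φ is true.
Detail at s1 (witness):
  At s1: ¬◇p is false, ◇r is true, so ¬◇p ∨ ◇r is true.
    At s1: ◇p is true, so ¬◇p is false.
      At s1: ◇p requires p at some successor in {s4, s7}.
        p holds at s4, so ◇p is true at s1.
    At s1: ◇r requires r at some successor in {s4, s7}.
      r holds at s4, so ◇r is true at s1.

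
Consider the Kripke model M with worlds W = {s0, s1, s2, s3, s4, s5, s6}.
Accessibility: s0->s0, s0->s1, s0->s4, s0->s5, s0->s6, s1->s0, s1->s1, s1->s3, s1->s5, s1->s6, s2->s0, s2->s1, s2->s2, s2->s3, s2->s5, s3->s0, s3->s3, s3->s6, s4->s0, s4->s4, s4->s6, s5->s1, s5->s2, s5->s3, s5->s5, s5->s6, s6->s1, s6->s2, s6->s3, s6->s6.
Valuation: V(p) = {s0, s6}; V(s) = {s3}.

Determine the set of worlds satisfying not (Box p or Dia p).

Let φ = not (Box p or Dia p). Evaluate φ at each world:
  s0 (successors {s0, s1, s4, s5, s6}): φ is false.
  s1 (successors {s0, s1, s3, s5, s6}): φ is false.
  s2 (successors {s0, s1, s2, s3, s5}): φ is false.
  s3 (successors {s0, s3, s6}): φ is false.
  s4 (successors {s0, s4, s6}): φ is false.
  s5 (successors {s1, s2, s3, s5, s6}): φ is false.
  s6 (successors {s1, s2, s3, s6}): φ is false.
For instance, at s6:
  At s6: Box p or Dia p is true, so not (Box p or Dia p) is false.
    At s6: Box p is false, Dia p is true, so Box p or Dia p is true.
      At s6: Box p requires p at every successor {s1, s2, s3, s6}.
        p fails at s1, so Box p is false at s6.
      At s6: Dia p requires p at some successor in {s1, s2, s3, s6}.
        p holds at s6, so Dia p is true at s6.
Satisfying worlds: none.

none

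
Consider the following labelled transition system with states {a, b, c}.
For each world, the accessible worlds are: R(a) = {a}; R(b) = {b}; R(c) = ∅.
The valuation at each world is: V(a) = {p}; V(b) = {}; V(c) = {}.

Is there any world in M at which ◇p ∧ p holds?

Yes

Let φ = ◇p ∧ p. Evaluate φ at each world:
  a (successors {a}): φ is true.
  b (successors {b}): φ is false.
  c (successors ∅): φ is false.
Detail at a (witness):
  At a: ◇p is true, p is true, so ◇p ∧ p is true.
    At a: ◇p requires p at some successor in {a}.
      p holds at a, so ◇p is true at a.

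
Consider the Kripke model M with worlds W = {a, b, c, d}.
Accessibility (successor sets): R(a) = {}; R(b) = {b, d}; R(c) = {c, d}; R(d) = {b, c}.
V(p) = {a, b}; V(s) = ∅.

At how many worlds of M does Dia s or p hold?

2

Let φ = Dia s or p. Evaluate φ at each world:
  a (successors ∅): φ is true.
  b (successors {b, d}): φ is true.
  c (successors {c, d}): φ is false.
  d (successors {b, c}): φ is false.
For instance, at d:
  At d: Dia s is false, p is false, so Dia s or p is false.
    At d: Dia s requires s at some successor in {b, c}.
      At b: s is false.
      At c: s is false.
    So Dia s is false at d.
Satisfying worlds: {a, b}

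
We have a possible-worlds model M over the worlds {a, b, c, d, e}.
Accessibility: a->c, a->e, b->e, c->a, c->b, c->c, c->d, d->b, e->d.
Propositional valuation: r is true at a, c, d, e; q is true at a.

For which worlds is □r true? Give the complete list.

a, b, e

Let φ = □r. Evaluate φ at each world:
  a (successors {c, e}): φ is true.
  b (successors {e}): φ is true.
  c (successors {a, b, c, d}): φ is false.
  d (successors {b}): φ is false.
  e (successors {d}): φ is true.
For instance, at b:
  At b: □r requires r at every successor {e}.
    At e: r is true.
  So □r is true at b.
Satisfying worlds: {a, b, e}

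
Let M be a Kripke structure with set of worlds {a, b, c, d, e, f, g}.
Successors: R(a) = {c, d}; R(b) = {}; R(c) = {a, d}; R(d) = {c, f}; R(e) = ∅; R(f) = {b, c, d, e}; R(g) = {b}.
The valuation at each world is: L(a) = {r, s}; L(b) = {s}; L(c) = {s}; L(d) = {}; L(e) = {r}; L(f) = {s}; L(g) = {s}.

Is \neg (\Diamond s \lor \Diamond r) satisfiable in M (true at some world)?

Yes

Let φ = \neg (\Diamond s \lor \Diamond r). Evaluate φ at each world:
  a (successors {c, d}): φ is false.
  b (successors ∅): φ is true.
  c (successors {a, d}): φ is false.
  d (successors {c, f}): φ is false.
  e (successors ∅): φ is true.
  f (successors {b, c, d, e}): φ is false.
  g (successors {b}): φ is false.
Detail at b (witness):
  At b: \Diamond s \lor \Diamond r is false, so \neg (\Diamond s \lor \Diamond r) is true.
    At b: \Diamond s is false, \Diamond r is false, so \Diamond s \lor \Diamond r is false.
      At b: no accessible worlds, so \Diamond s is false.
      At b: no accessible worlds, so \Diamond r is false.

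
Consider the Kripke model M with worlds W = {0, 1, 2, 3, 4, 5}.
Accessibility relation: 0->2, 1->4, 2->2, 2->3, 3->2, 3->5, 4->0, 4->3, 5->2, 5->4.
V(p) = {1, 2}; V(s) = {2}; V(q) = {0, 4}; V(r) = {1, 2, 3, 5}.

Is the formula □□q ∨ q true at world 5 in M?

At 5: □□q is false, q is false, so □□q ∨ q is false.
  At 5: □□q requires □q at every successor {2, 4}.
    □q fails at 2, so □□q is false at 5.
      At 2: □q requires q at every successor {2, 3}.
        q fails at 2, so □q is false at 2.

No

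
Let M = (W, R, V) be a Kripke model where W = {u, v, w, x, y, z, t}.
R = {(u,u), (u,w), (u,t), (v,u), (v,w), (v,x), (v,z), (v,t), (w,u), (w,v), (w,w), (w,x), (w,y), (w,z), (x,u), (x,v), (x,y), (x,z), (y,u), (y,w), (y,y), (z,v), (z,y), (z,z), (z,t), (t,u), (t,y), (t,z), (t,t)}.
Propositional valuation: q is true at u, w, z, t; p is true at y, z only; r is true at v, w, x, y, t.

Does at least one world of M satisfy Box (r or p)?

Let φ = Box (r or p). Evaluate φ at each world:
  u (successors {u, w, t}): φ is false.
  v (successors {u, w, x, z, t}): φ is false.
  w (successors {u, v, w, x, y, z}): φ is false.
  x (successors {u, v, y, z}): φ is false.
  y (successors {u, w, y}): φ is false.
  z (successors {v, y, z, t}): φ is true.
  t (successors {u, y, z, t}): φ is false.
Detail at z (witness):
  At z: Box (r or p) requires r or p at every successor {v, y, z, t}.
    At v: r or p is true.
    At y: r or p is true.
    At z: r or p is true.
    At t: r or p is true.
  So Box (r or p) is true at z.

Yes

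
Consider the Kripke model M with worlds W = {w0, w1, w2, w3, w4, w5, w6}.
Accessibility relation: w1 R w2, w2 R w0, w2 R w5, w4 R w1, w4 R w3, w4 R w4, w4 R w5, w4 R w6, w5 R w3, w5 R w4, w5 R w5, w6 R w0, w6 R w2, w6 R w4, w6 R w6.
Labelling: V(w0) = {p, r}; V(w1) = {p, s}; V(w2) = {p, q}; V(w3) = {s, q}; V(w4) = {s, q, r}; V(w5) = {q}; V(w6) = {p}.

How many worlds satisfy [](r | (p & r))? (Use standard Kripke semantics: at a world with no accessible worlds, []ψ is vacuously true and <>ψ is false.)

2

Let φ = [](r | (p & r)). Evaluate φ at each world:
  w0 (successors ∅): φ is true.
  w1 (successors {w2}): φ is false.
  w2 (successors {w0, w5}): φ is false.
  w3 (successors ∅): φ is true.
  w4 (successors {w1, w3, w4, w5, w6}): φ is false.
  w5 (successors {w3, w4, w5}): φ is false.
  w6 (successors {w0, w2, w4, w6}): φ is false.
For instance, at w2:
  At w2: [](r | (p & r)) requires r | (p & r) at every successor {w0, w5}.
    r | (p & r) fails at w5, so [](r | (p & r)) is false at w2.
Satisfying worlds: {w0, w3}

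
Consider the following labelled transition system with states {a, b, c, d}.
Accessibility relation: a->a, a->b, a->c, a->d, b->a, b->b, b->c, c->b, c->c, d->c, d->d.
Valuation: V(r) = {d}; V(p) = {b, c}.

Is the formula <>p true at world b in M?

At b: <>p requires p at some successor in {a, b, c}.
  p holds at b, so <>p is true at b.

Yes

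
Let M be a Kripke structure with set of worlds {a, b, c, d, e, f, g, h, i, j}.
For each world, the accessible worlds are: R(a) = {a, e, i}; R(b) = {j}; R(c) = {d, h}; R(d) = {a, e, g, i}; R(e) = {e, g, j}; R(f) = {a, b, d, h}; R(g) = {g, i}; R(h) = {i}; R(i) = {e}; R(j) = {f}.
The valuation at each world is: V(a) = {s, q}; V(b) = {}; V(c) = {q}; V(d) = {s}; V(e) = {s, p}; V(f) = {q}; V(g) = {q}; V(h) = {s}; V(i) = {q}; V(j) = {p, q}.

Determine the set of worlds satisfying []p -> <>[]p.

a, c, d, e, f, g, h, j

Let φ = []p -> <>[]p. Evaluate φ at each world:
  a (successors {a, e, i}): φ is true.
  b (successors {j}): φ is false.
  c (successors {d, h}): φ is true.
  d (successors {a, e, g, i}): φ is true.
  e (successors {e, g, j}): φ is true.
  f (successors {a, b, d, h}): φ is true.
  g (successors {g, i}): φ is true.
  h (successors {i}): φ is true.
  i (successors {e}): φ is false.
  j (successors {f}): φ is true.
For instance, at g:
  At g: []p is false, <>[]p is true, so []p -> <>[]p is true.
    At g: []p requires p at every successor {g, i}.
      p fails at g, so []p is false at g.
    At g: <>[]p requires []p at some successor in {g, i}.
      []p holds at i, so <>[]p is true at g.
Satisfying worlds: {a, c, d, e, f, g, h, j}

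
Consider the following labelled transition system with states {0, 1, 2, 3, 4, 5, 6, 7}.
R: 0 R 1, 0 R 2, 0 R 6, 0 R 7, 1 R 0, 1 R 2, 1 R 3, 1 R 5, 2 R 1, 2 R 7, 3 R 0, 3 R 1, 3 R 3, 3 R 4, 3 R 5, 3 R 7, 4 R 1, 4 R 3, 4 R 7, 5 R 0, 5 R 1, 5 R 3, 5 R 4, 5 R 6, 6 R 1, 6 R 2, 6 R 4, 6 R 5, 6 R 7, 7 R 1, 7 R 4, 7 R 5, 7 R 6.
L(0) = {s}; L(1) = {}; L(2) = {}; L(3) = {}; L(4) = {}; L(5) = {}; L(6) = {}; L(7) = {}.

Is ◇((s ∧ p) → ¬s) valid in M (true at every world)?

Recall that ◇ψ holds at a world iff ψ holds at some accessible world.
Let φ = ◇((s ∧ p) → ¬s). Evaluate φ at each world:
  0 (successors {1, 2, 6, 7}): φ is true.
  1 (successors {0, 2, 3, 5}): φ is true.
  2 (successors {1, 7}): φ is true.
  3 (successors {0, 1, 3, 4, 5, 7}): φ is true.
  4 (successors {1, 3, 7}): φ is true.
  5 (successors {0, 1, 3, 4, 6}): φ is true.
  6 (successors {1, 2, 4, 5, 7}): φ is true.
  7 (successors {1, 4, 5, 6}): φ is true.
For instance, at 6:
  At 6: ◇((s ∧ p) → ¬s) requires (s ∧ p) → ¬s at some successor in {1, 2, 4, 5, 7}.
    (s ∧ p) → ¬s holds at 1, so ◇((s ∧ p) → ¬s) is true at 6.

Yes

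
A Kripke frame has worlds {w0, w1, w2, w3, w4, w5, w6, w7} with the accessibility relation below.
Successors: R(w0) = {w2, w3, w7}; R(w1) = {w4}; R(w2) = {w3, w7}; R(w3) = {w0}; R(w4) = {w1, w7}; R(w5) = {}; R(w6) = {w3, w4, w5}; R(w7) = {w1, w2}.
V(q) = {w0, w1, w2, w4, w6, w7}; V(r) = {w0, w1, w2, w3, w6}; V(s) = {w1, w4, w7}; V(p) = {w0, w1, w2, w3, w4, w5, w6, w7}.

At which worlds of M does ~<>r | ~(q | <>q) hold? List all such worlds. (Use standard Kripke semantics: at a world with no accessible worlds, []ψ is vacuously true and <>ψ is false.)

Recall that <>ψ holds at a world iff ψ holds at some accessible world.
Let φ = ~<>r | ~(q | <>q). Evaluate φ at each world:
  w0 (successors {w2, w3, w7}): φ is false.
  w1 (successors {w4}): φ is true.
  w2 (successors {w3, w7}): φ is false.
  w3 (successors {w0}): φ is false.
  w4 (successors {w1, w7}): φ is false.
  w5 (successors ∅): φ is true.
  w6 (successors {w3, w4, w5}): φ is false.
  w7 (successors {w1, w2}): φ is false.
For instance, at w3:
  At w3: ~<>r is false, ~(q | <>q) is false, so ~<>r | ~(q | <>q) is false.
    At w3: <>r is true, so ~<>r is false.
      At w3: <>r requires r at some successor in {w0}.
        r holds at w0, so <>r is true at w3.
    At w3: q | <>q is true, so ~(q | <>q) is false.
      At w3: q is false, <>q is true, so q | <>q is true.
Satisfying worlds: {w1, w5}

w1, w5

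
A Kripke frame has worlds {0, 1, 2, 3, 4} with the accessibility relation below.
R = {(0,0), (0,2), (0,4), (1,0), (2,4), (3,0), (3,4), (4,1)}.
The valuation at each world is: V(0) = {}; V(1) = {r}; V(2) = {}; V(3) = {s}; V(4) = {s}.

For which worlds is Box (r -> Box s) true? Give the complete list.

Recall that Box ψ holds at a world iff ψ holds at every accessible world, and Dia ψ holds iff ψ holds at some accessible world.
Let φ = Box (r -> Box s). Evaluate φ at each world:
  0 (successors {0, 2, 4}): φ is true.
  1 (successors {0}): φ is true.
  2 (successors {4}): φ is true.
  3 (successors {0, 4}): φ is true.
  4 (successors {1}): φ is false.
For instance, at 4:
  At 4: Box (r -> Box s) requires r -> Box s at every successor {1}.
    r -> Box s fails at 1, so Box (r -> Box s) is false at 4.
      At 1: r is true, Box s is false, so r -> Box s is false.
Satisfying worlds: {0, 1, 2, 3}

0, 1, 2, 3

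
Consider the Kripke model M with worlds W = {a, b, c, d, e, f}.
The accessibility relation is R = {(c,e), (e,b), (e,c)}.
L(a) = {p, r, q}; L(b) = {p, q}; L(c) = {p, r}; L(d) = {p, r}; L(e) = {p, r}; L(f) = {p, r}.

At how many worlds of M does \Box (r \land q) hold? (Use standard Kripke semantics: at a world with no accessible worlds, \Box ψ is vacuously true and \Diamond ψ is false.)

Let φ = \Box (r \land q). Evaluate φ at each world:
  a (successors ∅): φ is true.
  b (successors ∅): φ is true.
  c (successors {e}): φ is false.
  d (successors ∅): φ is true.
  e (successors {b, c}): φ is false.
  f (successors ∅): φ is true.
For instance, at e:
  At e: \Box (r \land q) requires r \land q at every successor {b, c}.
    r \land q fails at b, so \Box (r \land q) is false at e.
Satisfying worlds: {a, b, d, f}

4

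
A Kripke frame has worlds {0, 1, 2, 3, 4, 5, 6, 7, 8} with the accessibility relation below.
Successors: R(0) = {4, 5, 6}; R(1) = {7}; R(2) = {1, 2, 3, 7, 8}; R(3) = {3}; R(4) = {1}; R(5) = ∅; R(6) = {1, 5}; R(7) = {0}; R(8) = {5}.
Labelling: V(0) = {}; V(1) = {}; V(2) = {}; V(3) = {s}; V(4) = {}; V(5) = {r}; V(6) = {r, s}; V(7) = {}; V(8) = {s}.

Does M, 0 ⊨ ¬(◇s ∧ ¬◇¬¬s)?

At 0: ◇s ∧ ¬◇¬¬s is false, so ¬(◇s ∧ ¬◇¬¬s) is true.
  At 0: ◇s is true, ¬◇¬¬s is false, so ◇s ∧ ¬◇¬¬s is false.
    At 0: ◇s requires s at some successor in {4, 5, 6}.
      s holds at 6, so ◇s is true at 0.
    At 0: ◇¬¬s is true, so ¬◇¬¬s is false.
      At 0: ◇¬¬s requires ¬¬s at some successor in {4, 5, 6}.
        ¬¬s holds at 6, so ◇¬¬s is true at 0.

Yes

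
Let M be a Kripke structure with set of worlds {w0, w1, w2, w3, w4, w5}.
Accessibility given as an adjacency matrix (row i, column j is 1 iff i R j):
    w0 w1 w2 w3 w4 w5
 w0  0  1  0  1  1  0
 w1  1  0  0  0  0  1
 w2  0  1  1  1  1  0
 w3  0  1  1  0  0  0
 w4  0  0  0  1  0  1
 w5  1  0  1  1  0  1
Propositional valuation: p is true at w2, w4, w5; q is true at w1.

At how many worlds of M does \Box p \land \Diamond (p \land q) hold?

Let φ = \Box p \land \Diamond (p \land q). Evaluate φ at each world:
  w0 (successors {w1, w3, w4}): φ is false.
  w1 (successors {w0, w5}): φ is false.
  w2 (successors {w1, w2, w3, w4}): φ is false.
  w3 (successors {w1, w2}): φ is false.
  w4 (successors {w3, w5}): φ is false.
  w5 (successors {w0, w2, w3, w5}): φ is false.
For instance, at w1:
  At w1: \Box p is false, \Diamond (p \land q) is false, so \Box p \land \Diamond (p \land q) is false.
    At w1: \Box p requires p at every successor {w0, w5}.
      p fails at w0, so \Box p is false at w1.
    At w1: \Diamond (p \land q) requires p \land q at some successor in {w0, w5}.
      At w0: p \land q is false.
      At w5: p \land q is false.
    So \Diamond (p \land q) is false at w1.
Satisfying worlds: none.

0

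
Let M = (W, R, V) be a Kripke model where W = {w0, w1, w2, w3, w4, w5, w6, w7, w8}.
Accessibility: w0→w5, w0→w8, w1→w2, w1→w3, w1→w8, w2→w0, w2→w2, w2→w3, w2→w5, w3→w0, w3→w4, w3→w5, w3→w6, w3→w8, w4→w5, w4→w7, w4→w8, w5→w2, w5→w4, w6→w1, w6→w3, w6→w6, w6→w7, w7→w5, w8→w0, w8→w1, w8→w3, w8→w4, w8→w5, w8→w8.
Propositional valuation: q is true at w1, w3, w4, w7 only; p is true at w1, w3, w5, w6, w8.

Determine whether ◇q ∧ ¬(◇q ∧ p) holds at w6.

No

Recall that ◇ψ holds at a world iff ψ holds at some accessible world.
At w6: ◇q is true, ¬(◇q ∧ p) is false, so ◇q ∧ ¬(◇q ∧ p) is false.
  At w6: ◇q requires q at some successor in {w1, w3, w6, w7}.
    q holds at w1, so ◇q is true at w6.
  At w6: ◇q ∧ p is true, so ¬(◇q ∧ p) is false.
    At w6: ◇q is true, p is true, so ◇q ∧ p is true.
      At w6: ◇q requires q at some successor in {w1, w3, w6, w7}.
        q holds at w1, so ◇q is true at w6.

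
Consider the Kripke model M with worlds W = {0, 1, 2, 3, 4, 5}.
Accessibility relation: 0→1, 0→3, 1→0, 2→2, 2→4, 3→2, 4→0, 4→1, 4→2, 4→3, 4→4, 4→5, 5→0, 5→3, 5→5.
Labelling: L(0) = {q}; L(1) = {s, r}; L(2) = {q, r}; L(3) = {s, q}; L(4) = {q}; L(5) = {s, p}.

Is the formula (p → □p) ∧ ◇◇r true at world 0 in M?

Yes

At 0: p → □p is true, ◇◇r is true, so (p → □p) ∧ ◇◇r is true.
  At 0: p is false, □p is false, so p → □p is true.
    At 0: □p requires p at every successor {1, 3}.
      p fails at 1, so □p is false at 0.
  At 0: ◇◇r requires ◇r at some successor in {1, 3}.
    ◇r holds at 3, so ◇◇r is true at 0.
      At 3: ◇r requires r at some successor in {2}.
        r holds at 2, so ◇r is true at 3.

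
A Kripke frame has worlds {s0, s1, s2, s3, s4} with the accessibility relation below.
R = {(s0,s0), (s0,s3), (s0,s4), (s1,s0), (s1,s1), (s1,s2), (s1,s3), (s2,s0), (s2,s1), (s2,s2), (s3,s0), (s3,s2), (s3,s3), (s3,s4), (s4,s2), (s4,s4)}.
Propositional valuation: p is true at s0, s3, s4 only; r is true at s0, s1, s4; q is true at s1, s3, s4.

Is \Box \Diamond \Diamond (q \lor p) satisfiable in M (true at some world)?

Yes

Recall that \Box ψ holds at a world iff ψ holds at every accessible world, and \Diamond ψ holds iff ψ holds at some accessible world.
Let φ = \Box \Diamond \Diamond (q \lor p). Evaluate φ at each world:
  s0 (successors {s0, s3, s4}): φ is true.
  s1 (successors {s0, s1, s2, s3}): φ is true.
  s2 (successors {s0, s1, s2}): φ is true.
  s3 (successors {s0, s2, s3, s4}): φ is true.
  s4 (successors {s2, s4}): φ is true.
Detail at s0 (witness):
  At s0: \Box \Diamond \Diamond (q \lor p) requires \Diamond \Diamond (q \lor p) at every successor {s0, s3, s4}.
      At s0: \Diamond \Diamond (q \lor p) requires \Diamond (q \lor p) at some successor in {s0, s3, s4}.
        \Diamond (q \lor p) holds at s0, so \Diamond \Diamond (q \lor p) is true at s0.
      At s3: \Diamond \Diamond (q \lor p) requires \Diamond (q \lor p) at some successor in {s0, s2, s3, s4}.
        \Diamond (q \lor p) holds at s0, so \Diamond \Diamond (q \lor p) is true at s3.
      At s4: \Diamond \Diamond (q \lor p) requires \Diamond (q \lor p) at some successor in {s2, s4}.
        \Diamond (q \lor p) holds at s2, so \Diamond \Diamond (q \lor p) is true at s4.
  So \Box \Diamond \Diamond (q \lor p) is true at s0.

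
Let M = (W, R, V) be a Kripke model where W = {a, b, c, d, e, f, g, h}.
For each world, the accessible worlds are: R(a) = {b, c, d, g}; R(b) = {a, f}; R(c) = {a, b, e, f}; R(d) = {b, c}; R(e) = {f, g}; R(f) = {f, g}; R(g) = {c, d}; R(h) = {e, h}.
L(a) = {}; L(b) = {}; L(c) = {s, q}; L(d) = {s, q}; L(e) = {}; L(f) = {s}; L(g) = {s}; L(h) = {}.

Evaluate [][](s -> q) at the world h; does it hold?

No

At h: [][](s -> q) requires [](s -> q) at every successor {e, h}.
  [](s -> q) fails at e, so [][](s -> q) is false at h.
    At e: [](s -> q) requires s -> q at every successor {f, g}.
      s -> q fails at f, so [](s -> q) is false at e.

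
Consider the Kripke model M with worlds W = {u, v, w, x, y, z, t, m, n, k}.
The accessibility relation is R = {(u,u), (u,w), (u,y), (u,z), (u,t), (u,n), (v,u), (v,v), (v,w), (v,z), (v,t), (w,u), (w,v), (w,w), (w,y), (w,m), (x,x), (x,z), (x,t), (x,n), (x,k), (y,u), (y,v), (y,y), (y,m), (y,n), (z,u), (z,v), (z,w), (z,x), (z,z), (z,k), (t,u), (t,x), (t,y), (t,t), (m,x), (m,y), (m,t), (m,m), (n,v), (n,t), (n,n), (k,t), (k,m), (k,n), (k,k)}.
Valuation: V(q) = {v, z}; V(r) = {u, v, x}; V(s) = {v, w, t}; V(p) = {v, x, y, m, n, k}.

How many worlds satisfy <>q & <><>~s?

Recall that <>ψ holds at a world iff ψ holds at some accessible world.
Let φ = <>q & <><>~s. Evaluate φ at each world:
  u (successors {u, w, y, z, t, n}): φ is true.
  v (successors {u, v, w, z, t}): φ is true.
  w (successors {u, v, w, y, m}): φ is true.
  x (successors {x, z, t, n, k}): φ is true.
  y (successors {u, v, y, m, n}): φ is true.
  z (successors {u, v, w, x, z, k}): φ is true.
  t (successors {u, x, y, t}): φ is false.
  m (successors {x, y, t, m}): φ is false.
  n (successors {v, t, n}): φ is true.
  k (successors {t, m, n, k}): φ is false.
For instance, at x:
  At x: <>q is true, <><>~s is true, so <>q & <><>~s is true.
    At x: <>q requires q at some successor in {x, z, t, n, k}.
      q holds at z, so <>q is true at x.
    At x: <><>~s requires <>~s at some successor in {x, z, t, n, k}.
      <>~s holds at x, so <><>~s is true at x.
Satisfying worlds: {u, v, w, x, y, z, n}

7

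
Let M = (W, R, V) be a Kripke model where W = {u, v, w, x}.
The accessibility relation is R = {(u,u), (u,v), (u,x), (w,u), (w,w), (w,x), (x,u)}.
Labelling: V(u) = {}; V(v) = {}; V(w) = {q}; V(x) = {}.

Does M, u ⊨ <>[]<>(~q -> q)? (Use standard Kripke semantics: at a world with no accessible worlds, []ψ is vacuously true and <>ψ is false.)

Recall that []ψ holds at a world iff ψ holds at every accessible world, and <>ψ holds iff ψ holds at some accessible world.
At u: <>[]<>(~q -> q) requires []<>(~q -> q) at some successor in {u, v, x}.
  []<>(~q -> q) holds at v, so <>[]<>(~q -> q) is true at u.
    At v: no accessible worlds, so []<>(~q -> q) holds vacuously.

Yes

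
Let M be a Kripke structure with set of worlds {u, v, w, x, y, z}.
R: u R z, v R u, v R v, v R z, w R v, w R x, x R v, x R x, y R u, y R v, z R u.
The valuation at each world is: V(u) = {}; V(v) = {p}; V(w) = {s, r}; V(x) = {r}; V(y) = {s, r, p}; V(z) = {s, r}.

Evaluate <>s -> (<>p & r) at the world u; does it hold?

No

At u: <>s is true, <>p & r is false, so <>s -> (<>p & r) is false.
  At u: <>s requires s at some successor in {z}.
    s holds at z, so <>s is true at u.
  At u: <>p is false, r is false, so <>p & r is false.
    At u: <>p requires p at some successor in {z}.
      At z: p is false.
    So <>p is false at u.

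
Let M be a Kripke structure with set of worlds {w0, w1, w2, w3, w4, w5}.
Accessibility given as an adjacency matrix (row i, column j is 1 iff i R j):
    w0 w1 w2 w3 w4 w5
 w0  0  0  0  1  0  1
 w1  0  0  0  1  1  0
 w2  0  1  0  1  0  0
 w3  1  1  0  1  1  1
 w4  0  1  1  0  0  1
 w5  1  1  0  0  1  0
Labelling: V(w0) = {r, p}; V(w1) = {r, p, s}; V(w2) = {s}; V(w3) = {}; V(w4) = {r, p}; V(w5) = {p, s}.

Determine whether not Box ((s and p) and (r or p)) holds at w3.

Recall that Box ψ holds at a world iff ψ holds at every accessible world, and Dia ψ holds iff ψ holds at some accessible world.
At w3: Box ((s and p) and (r or p)) is false, so not Box ((s and p) and (r or p)) is true.
  At w3: Box ((s and p) and (r or p)) requires (s and p) and (r or p) at every successor {w0, w1, w3, w4, w5}.
    (s and p) and (r or p) fails at w0, so Box ((s and p) and (r or p)) is false at w3.

Yes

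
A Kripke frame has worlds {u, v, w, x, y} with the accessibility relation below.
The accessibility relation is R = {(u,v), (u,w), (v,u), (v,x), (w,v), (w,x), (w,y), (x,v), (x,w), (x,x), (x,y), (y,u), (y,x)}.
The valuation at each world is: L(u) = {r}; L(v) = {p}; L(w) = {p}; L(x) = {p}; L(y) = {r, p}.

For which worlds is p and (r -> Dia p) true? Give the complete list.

v, w, x, y

Recall that Dia ψ holds at a world iff ψ holds at some accessible world.
Let φ = p and (r -> Dia p). Evaluate φ at each world:
  u (successors {v, w}): φ is false.
  v (successors {u, x}): φ is true.
  w (successors {v, x, y}): φ is true.
  x (successors {v, w, x, y}): φ is true.
  y (successors {u, x}): φ is true.
For instance, at v:
  At v: p is true, r -> Dia p is true, so p and (r -> Dia p) is true.
    At v: r is false, Dia p is true, so r -> Dia p is true.
      At v: Dia p requires p at some successor in {u, x}.
        p holds at x, so Dia p is true at v.
Satisfying worlds: {v, w, x, y}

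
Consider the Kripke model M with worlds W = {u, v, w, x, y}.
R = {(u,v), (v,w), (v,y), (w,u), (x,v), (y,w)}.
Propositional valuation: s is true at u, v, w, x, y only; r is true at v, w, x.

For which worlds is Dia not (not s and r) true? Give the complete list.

Let φ = Dia not (not s and r). Evaluate φ at each world:
  u (successors {v}): φ is true.
  v (successors {w, y}): φ is true.
  w (successors {u}): φ is true.
  x (successors {v}): φ is true.
  y (successors {w}): φ is true.
For instance, at u:
  At u: Dia not (not s and r) requires not (not s and r) at some successor in {v}.
    not (not s and r) holds at v, so Dia not (not s and r) is true at u.
Satisfying worlds: {u, v, w, x, y}

u, v, w, x, y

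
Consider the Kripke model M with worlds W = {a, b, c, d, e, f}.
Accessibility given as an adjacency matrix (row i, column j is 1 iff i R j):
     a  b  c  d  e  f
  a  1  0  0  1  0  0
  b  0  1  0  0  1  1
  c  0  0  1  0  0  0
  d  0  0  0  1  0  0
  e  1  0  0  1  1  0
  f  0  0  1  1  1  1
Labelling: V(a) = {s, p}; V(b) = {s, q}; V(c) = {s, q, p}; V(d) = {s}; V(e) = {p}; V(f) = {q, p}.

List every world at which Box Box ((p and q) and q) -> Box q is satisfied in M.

Let φ = Box Box ((p and q) and q) -> Box q. Evaluate φ at each world:
  a (successors {a, d}): φ is true.
  b (successors {b, e, f}): φ is true.
  c (successors {c}): φ is true.
  d (successors {d}): φ is true.
  e (successors {a, d, e}): φ is true.
  f (successors {c, d, e, f}): φ is true.
For instance, at a:
  At a: Box Box ((p and q) and q) is false, Box q is false, so Box Box ((p and q) and q) -> Box q is true.
    At a: Box Box ((p and q) and q) requires Box ((p and q) and q) at every successor {a, d}.
      Box ((p and q) and q) fails at a, so Box Box ((p and q) and q) is false at a.
    At a: Box q requires q at every successor {a, d}.
      q fails at a, so Box q is false at a.
Satisfying worlds: {a, b, c, d, e, f}

a, b, c, d, e, f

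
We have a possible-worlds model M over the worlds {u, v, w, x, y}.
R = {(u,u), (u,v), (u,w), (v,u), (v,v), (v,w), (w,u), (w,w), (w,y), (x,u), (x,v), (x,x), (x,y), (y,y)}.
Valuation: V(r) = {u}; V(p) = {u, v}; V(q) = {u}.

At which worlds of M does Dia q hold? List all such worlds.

Let φ = Dia q. Evaluate φ at each world:
  u (successors {u, v, w}): φ is true.
  v (successors {u, v, w}): φ is true.
  w (successors {u, w, y}): φ is true.
  x (successors {u, v, x, y}): φ is true.
  y (successors {y}): φ is false.
For instance, at v:
  At v: Dia q requires q at some successor in {u, v, w}.
    q holds at u, so Dia q is true at v.
Satisfying worlds: {u, v, w, x}

u, v, w, x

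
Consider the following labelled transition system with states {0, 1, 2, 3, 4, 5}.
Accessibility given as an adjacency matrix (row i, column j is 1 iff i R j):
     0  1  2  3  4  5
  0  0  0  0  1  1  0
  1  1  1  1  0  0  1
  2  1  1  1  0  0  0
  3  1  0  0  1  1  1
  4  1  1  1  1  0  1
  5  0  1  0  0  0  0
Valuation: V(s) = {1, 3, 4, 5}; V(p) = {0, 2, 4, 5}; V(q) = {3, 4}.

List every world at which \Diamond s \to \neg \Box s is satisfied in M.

Recall that \Box ψ holds at a world iff ψ holds at every accessible world, and \Diamond ψ holds iff ψ holds at some accessible world.
Let φ = \Diamond s \to \neg \Box s. Evaluate φ at each world:
  0 (successors {3, 4}): φ is false.
  1 (successors {0, 1, 2, 5}): φ is true.
  2 (successors {0, 1, 2}): φ is true.
  3 (successors {0, 3, 4, 5}): φ is true.
  4 (successors {0, 1, 2, 3, 5}): φ is true.
  5 (successors {1}): φ is false.
For instance, at 1:
  At 1: \Diamond s is true, \neg \Box s is true, so \Diamond s \to \neg \Box s is true.
    At 1: \Diamond s requires s at some successor in {0, 1, 2, 5}.
      s holds at 1, so \Diamond s is true at 1.
    At 1: \Box s is false, so \neg \Box s is true.
      At 1: \Box s requires s at every successor {0, 1, 2, 5}.
        s fails at 0, so \Box s is false at 1.
Satisfying worlds: {1, 2, 3, 4}

1, 2, 3, 4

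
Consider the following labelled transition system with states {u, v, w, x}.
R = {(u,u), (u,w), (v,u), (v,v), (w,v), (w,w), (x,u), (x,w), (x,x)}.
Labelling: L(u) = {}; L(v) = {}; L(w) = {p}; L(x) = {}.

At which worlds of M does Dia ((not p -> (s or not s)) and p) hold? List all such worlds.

u, w, x

Recall that Dia ψ holds at a world iff ψ holds at some accessible world.
Let φ = Dia ((not p -> (s or not s)) and p). Evaluate φ at each world:
  u (successors {u, w}): φ is true.
  v (successors {u, v}): φ is false.
  w (successors {v, w}): φ is true.
  x (successors {u, w, x}): φ is true.
For instance, at x:
  At x: Dia ((not p -> (s or not s)) and p) requires (not p -> (s or not s)) and p at some successor in {u, w, x}.
    (not p -> (s or not s)) and p holds at w, so Dia ((not p -> (s or not s)) and p) is true at x.
Satisfying worlds: {u, w, x}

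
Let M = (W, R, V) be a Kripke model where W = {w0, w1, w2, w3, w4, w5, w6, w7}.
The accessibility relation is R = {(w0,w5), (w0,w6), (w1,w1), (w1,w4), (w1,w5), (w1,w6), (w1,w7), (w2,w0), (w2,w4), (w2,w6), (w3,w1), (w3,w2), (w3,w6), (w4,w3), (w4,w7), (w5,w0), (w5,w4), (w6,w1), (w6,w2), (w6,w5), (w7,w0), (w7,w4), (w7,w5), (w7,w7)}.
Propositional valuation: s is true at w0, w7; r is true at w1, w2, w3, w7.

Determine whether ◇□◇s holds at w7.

At w7: ◇□◇s requires □◇s at some successor in {w0, w4, w5, w7}.
  At w0: □◇s is false.
  At w4: □◇s is false.
  At w5: □◇s is false.
  At w7: □◇s is false.
So ◇□◇s is false at w7.

No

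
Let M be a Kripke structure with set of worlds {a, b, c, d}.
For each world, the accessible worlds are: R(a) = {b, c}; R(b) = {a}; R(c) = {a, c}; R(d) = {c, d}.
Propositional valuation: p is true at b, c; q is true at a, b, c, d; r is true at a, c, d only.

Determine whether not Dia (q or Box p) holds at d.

At d: Dia (q or Box p) is true, so not Dia (q or Box p) is false.
  At d: Dia (q or Box p) requires q or Box p at some successor in {c, d}.
    q or Box p holds at c, so Dia (q or Box p) is true at d.
      At c: q is true, Box p is false, so q or Box p is true.

No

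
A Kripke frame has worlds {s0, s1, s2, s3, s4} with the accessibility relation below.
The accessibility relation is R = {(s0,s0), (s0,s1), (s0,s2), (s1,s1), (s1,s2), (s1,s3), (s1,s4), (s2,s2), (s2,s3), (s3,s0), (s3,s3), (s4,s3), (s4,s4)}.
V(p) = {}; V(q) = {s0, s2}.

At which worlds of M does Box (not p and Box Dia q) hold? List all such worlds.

s2, s3

Recall that Box ψ holds at a world iff ψ holds at every accessible world, and Dia ψ holds iff ψ holds at some accessible world.
Let φ = Box (not p and Box Dia q). Evaluate φ at each world:
  s0 (successors {s0, s1, s2}): φ is false.
  s1 (successors {s1, s2, s3, s4}): φ is false.
  s2 (successors {s2, s3}): φ is true.
  s3 (successors {s0, s3}): φ is true.
  s4 (successors {s3, s4}): φ is false.
For instance, at s0:
  At s0: Box (not p and Box Dia q) requires not p and Box Dia q at every successor {s0, s1, s2}.
    not p and Box Dia q fails at s1, so Box (not p and Box Dia q) is false at s0.
      At s1: not p is true, Box Dia q is false, so not p and Box Dia q is false.
Satisfying worlds: {s2, s3}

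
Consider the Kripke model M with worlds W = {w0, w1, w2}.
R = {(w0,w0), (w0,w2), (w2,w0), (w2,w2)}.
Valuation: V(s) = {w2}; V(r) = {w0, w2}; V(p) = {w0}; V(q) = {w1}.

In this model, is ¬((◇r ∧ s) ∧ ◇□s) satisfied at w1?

At w1: (◇r ∧ s) ∧ ◇□s is false, so ¬((◇r ∧ s) ∧ ◇□s) is true.
  At w1: ◇r ∧ s is false, ◇□s is false, so (◇r ∧ s) ∧ ◇□s is false.
    At w1: ◇r is false, s is false, so ◇r ∧ s is false.
      At w1: no accessible worlds, so ◇r is false.
    At w1: no accessible worlds, so ◇□s is false.

Yes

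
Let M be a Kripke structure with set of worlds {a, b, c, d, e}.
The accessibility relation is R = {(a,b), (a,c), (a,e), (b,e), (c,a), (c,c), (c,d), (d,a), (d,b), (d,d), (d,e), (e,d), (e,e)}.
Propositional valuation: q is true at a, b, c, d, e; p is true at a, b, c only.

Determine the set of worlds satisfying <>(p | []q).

a, b, c, d, e

Let φ = <>(p | []q). Evaluate φ at each world:
  a (successors {b, c, e}): φ is true.
  b (successors {e}): φ is true.
  c (successors {a, c, d}): φ is true.
  d (successors {a, b, d, e}): φ is true.
  e (successors {d, e}): φ is true.
For instance, at c:
  At c: <>(p | []q) requires p | []q at some successor in {a, c, d}.
    p | []q holds at a, so <>(p | []q) is true at c.
      At a: p is true, []q is true, so p | []q is true.
Satisfying worlds: {a, b, c, d, e}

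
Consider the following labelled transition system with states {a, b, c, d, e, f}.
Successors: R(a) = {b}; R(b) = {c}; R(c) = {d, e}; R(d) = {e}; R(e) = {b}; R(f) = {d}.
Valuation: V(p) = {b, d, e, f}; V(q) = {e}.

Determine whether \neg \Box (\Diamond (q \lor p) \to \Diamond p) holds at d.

Recall that \Box ψ holds at a world iff ψ holds at every accessible world, and \Diamond ψ holds iff ψ holds at some accessible world.
At d: \Box (\Diamond (q \lor p) \to \Diamond p) is true, so \neg \Box (\Diamond (q \lor p) \to \Diamond p) is false.
  At d: \Box (\Diamond (q \lor p) \to \Diamond p) requires \Diamond (q \lor p) \to \Diamond p at every successor {e}.
      At e: \Diamond (q \lor p) is true, \Diamond p is true, so \Diamond (q \lor p) \to \Diamond p is true.
  So \Box (\Diamond (q \lor p) \to \Diamond p) is true at d.

No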